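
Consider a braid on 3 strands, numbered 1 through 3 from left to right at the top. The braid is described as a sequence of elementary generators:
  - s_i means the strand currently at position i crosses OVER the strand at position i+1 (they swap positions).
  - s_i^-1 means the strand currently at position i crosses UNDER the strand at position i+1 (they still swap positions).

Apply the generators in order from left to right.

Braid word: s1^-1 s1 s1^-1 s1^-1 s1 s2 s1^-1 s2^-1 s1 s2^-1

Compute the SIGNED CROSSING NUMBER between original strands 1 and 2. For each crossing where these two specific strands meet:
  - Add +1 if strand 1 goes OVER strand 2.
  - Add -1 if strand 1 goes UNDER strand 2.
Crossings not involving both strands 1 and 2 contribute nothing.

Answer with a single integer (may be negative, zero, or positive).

Gen 1: 1 under 2. Both 1&2? yes. Contrib: -1. Sum: -1
Gen 2: 2 over 1. Both 1&2? yes. Contrib: -1. Sum: -2
Gen 3: 1 under 2. Both 1&2? yes. Contrib: -1. Sum: -3
Gen 4: 2 under 1. Both 1&2? yes. Contrib: +1. Sum: -2
Gen 5: 1 over 2. Both 1&2? yes. Contrib: +1. Sum: -1
Gen 6: crossing 1x3. Both 1&2? no. Sum: -1
Gen 7: crossing 2x3. Both 1&2? no. Sum: -1
Gen 8: 2 under 1. Both 1&2? yes. Contrib: +1. Sum: 0
Gen 9: crossing 3x1. Both 1&2? no. Sum: 0
Gen 10: crossing 3x2. Both 1&2? no. Sum: 0

Answer: 0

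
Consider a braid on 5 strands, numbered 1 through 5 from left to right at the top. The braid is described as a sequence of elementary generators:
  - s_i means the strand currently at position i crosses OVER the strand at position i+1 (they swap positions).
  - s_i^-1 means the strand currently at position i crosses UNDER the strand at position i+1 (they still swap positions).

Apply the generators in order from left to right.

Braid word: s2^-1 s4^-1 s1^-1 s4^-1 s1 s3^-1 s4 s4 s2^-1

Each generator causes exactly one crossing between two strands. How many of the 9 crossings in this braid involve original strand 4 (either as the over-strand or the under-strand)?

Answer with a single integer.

Answer: 4

Derivation:
Gen 1: crossing 2x3. Involves strand 4? no. Count so far: 0
Gen 2: crossing 4x5. Involves strand 4? yes. Count so far: 1
Gen 3: crossing 1x3. Involves strand 4? no. Count so far: 1
Gen 4: crossing 5x4. Involves strand 4? yes. Count so far: 2
Gen 5: crossing 3x1. Involves strand 4? no. Count so far: 2
Gen 6: crossing 2x4. Involves strand 4? yes. Count so far: 3
Gen 7: crossing 2x5. Involves strand 4? no. Count so far: 3
Gen 8: crossing 5x2. Involves strand 4? no. Count so far: 3
Gen 9: crossing 3x4. Involves strand 4? yes. Count so far: 4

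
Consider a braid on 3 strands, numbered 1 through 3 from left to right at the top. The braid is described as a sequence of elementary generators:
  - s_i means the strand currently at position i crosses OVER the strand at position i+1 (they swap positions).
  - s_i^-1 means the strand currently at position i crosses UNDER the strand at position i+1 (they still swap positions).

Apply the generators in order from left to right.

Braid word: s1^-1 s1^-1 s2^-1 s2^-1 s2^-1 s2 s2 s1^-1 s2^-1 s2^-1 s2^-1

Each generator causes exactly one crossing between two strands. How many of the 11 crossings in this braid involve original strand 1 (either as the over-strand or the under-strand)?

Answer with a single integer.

Answer: 6

Derivation:
Gen 1: crossing 1x2. Involves strand 1? yes. Count so far: 1
Gen 2: crossing 2x1. Involves strand 1? yes. Count so far: 2
Gen 3: crossing 2x3. Involves strand 1? no. Count so far: 2
Gen 4: crossing 3x2. Involves strand 1? no. Count so far: 2
Gen 5: crossing 2x3. Involves strand 1? no. Count so far: 2
Gen 6: crossing 3x2. Involves strand 1? no. Count so far: 2
Gen 7: crossing 2x3. Involves strand 1? no. Count so far: 2
Gen 8: crossing 1x3. Involves strand 1? yes. Count so far: 3
Gen 9: crossing 1x2. Involves strand 1? yes. Count so far: 4
Gen 10: crossing 2x1. Involves strand 1? yes. Count so far: 5
Gen 11: crossing 1x2. Involves strand 1? yes. Count so far: 6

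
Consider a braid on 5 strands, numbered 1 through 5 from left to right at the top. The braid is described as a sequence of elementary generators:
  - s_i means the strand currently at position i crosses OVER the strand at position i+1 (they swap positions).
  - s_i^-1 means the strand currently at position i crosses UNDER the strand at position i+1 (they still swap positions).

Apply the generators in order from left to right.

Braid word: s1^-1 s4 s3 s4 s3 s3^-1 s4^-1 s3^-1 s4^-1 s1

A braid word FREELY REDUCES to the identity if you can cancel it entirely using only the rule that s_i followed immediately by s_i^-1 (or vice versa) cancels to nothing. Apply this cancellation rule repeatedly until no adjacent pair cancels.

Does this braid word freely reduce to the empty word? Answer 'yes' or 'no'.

Answer: yes

Derivation:
Gen 1 (s1^-1): push. Stack: [s1^-1]
Gen 2 (s4): push. Stack: [s1^-1 s4]
Gen 3 (s3): push. Stack: [s1^-1 s4 s3]
Gen 4 (s4): push. Stack: [s1^-1 s4 s3 s4]
Gen 5 (s3): push. Stack: [s1^-1 s4 s3 s4 s3]
Gen 6 (s3^-1): cancels prior s3. Stack: [s1^-1 s4 s3 s4]
Gen 7 (s4^-1): cancels prior s4. Stack: [s1^-1 s4 s3]
Gen 8 (s3^-1): cancels prior s3. Stack: [s1^-1 s4]
Gen 9 (s4^-1): cancels prior s4. Stack: [s1^-1]
Gen 10 (s1): cancels prior s1^-1. Stack: []
Reduced word: (empty)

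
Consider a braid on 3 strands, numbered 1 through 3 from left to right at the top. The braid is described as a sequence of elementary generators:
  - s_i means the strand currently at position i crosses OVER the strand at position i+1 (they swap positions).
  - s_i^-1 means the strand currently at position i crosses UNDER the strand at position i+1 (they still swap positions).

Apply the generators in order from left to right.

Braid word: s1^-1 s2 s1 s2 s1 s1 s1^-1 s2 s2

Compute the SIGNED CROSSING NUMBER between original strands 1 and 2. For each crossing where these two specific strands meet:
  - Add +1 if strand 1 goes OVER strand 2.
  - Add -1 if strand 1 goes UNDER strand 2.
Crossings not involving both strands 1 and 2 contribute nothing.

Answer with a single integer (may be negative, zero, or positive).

Answer: -2

Derivation:
Gen 1: 1 under 2. Both 1&2? yes. Contrib: -1. Sum: -1
Gen 2: crossing 1x3. Both 1&2? no. Sum: -1
Gen 3: crossing 2x3. Both 1&2? no. Sum: -1
Gen 4: 2 over 1. Both 1&2? yes. Contrib: -1. Sum: -2
Gen 5: crossing 3x1. Both 1&2? no. Sum: -2
Gen 6: crossing 1x3. Both 1&2? no. Sum: -2
Gen 7: crossing 3x1. Both 1&2? no. Sum: -2
Gen 8: crossing 3x2. Both 1&2? no. Sum: -2
Gen 9: crossing 2x3. Both 1&2? no. Sum: -2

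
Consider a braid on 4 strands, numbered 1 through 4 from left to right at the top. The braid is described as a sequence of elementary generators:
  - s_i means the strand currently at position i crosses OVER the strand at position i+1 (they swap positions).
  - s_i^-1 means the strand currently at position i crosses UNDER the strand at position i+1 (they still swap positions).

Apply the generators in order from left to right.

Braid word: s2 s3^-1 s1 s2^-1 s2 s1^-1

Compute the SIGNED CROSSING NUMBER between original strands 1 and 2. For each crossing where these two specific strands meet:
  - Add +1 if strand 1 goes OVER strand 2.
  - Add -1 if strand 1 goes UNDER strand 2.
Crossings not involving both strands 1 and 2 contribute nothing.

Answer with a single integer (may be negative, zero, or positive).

Answer: 0

Derivation:
Gen 1: crossing 2x3. Both 1&2? no. Sum: 0
Gen 2: crossing 2x4. Both 1&2? no. Sum: 0
Gen 3: crossing 1x3. Both 1&2? no. Sum: 0
Gen 4: crossing 1x4. Both 1&2? no. Sum: 0
Gen 5: crossing 4x1. Both 1&2? no. Sum: 0
Gen 6: crossing 3x1. Both 1&2? no. Sum: 0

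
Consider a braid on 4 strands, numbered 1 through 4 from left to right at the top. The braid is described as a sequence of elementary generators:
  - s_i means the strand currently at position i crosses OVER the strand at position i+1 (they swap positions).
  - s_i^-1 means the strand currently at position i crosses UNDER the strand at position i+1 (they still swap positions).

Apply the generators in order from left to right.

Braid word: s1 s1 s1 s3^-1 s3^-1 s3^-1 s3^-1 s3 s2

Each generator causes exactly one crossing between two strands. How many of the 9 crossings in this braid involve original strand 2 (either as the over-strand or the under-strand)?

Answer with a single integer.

Answer: 3

Derivation:
Gen 1: crossing 1x2. Involves strand 2? yes. Count so far: 1
Gen 2: crossing 2x1. Involves strand 2? yes. Count so far: 2
Gen 3: crossing 1x2. Involves strand 2? yes. Count so far: 3
Gen 4: crossing 3x4. Involves strand 2? no. Count so far: 3
Gen 5: crossing 4x3. Involves strand 2? no. Count so far: 3
Gen 6: crossing 3x4. Involves strand 2? no. Count so far: 3
Gen 7: crossing 4x3. Involves strand 2? no. Count so far: 3
Gen 8: crossing 3x4. Involves strand 2? no. Count so far: 3
Gen 9: crossing 1x4. Involves strand 2? no. Count so far: 3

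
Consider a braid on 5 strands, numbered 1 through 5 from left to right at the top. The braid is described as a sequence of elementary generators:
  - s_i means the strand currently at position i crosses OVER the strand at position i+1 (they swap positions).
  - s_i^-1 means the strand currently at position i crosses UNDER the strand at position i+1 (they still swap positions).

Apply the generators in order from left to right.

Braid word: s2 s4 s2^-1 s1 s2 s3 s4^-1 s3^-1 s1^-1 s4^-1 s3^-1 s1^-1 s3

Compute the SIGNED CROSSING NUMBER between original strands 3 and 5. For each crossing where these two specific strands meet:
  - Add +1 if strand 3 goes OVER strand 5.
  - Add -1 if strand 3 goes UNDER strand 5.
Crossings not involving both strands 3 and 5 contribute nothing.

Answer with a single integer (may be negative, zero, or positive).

Answer: 0

Derivation:
Gen 1: crossing 2x3. Both 3&5? no. Sum: 0
Gen 2: crossing 4x5. Both 3&5? no. Sum: 0
Gen 3: crossing 3x2. Both 3&5? no. Sum: 0
Gen 4: crossing 1x2. Both 3&5? no. Sum: 0
Gen 5: crossing 1x3. Both 3&5? no. Sum: 0
Gen 6: crossing 1x5. Both 3&5? no. Sum: 0
Gen 7: crossing 1x4. Both 3&5? no. Sum: 0
Gen 8: crossing 5x4. Both 3&5? no. Sum: 0
Gen 9: crossing 2x3. Both 3&5? no. Sum: 0
Gen 10: crossing 5x1. Both 3&5? no. Sum: 0
Gen 11: crossing 4x1. Both 3&5? no. Sum: 0
Gen 12: crossing 3x2. Both 3&5? no. Sum: 0
Gen 13: crossing 1x4. Both 3&5? no. Sum: 0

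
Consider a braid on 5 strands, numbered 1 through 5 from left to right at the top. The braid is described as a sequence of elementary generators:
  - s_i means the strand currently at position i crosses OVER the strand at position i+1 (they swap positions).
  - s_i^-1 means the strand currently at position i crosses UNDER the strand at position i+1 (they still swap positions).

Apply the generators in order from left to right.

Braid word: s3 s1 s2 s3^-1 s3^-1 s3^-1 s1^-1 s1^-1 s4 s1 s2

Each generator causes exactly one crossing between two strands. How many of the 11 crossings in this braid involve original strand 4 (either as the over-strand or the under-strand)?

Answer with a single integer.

Answer: 5

Derivation:
Gen 1: crossing 3x4. Involves strand 4? yes. Count so far: 1
Gen 2: crossing 1x2. Involves strand 4? no. Count so far: 1
Gen 3: crossing 1x4. Involves strand 4? yes. Count so far: 2
Gen 4: crossing 1x3. Involves strand 4? no. Count so far: 2
Gen 5: crossing 3x1. Involves strand 4? no. Count so far: 2
Gen 6: crossing 1x3. Involves strand 4? no. Count so far: 2
Gen 7: crossing 2x4. Involves strand 4? yes. Count so far: 3
Gen 8: crossing 4x2. Involves strand 4? yes. Count so far: 4
Gen 9: crossing 1x5. Involves strand 4? no. Count so far: 4
Gen 10: crossing 2x4. Involves strand 4? yes. Count so far: 5
Gen 11: crossing 2x3. Involves strand 4? no. Count so far: 5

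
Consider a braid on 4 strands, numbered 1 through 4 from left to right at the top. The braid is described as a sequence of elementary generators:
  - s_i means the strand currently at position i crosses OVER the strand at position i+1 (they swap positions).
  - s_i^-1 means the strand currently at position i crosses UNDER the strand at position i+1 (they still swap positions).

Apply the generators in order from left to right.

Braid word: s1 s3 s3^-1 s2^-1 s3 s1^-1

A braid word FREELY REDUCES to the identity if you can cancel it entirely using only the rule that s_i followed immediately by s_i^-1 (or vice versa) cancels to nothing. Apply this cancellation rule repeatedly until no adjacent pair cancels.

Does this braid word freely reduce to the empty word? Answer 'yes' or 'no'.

Answer: no

Derivation:
Gen 1 (s1): push. Stack: [s1]
Gen 2 (s3): push. Stack: [s1 s3]
Gen 3 (s3^-1): cancels prior s3. Stack: [s1]
Gen 4 (s2^-1): push. Stack: [s1 s2^-1]
Gen 5 (s3): push. Stack: [s1 s2^-1 s3]
Gen 6 (s1^-1): push. Stack: [s1 s2^-1 s3 s1^-1]
Reduced word: s1 s2^-1 s3 s1^-1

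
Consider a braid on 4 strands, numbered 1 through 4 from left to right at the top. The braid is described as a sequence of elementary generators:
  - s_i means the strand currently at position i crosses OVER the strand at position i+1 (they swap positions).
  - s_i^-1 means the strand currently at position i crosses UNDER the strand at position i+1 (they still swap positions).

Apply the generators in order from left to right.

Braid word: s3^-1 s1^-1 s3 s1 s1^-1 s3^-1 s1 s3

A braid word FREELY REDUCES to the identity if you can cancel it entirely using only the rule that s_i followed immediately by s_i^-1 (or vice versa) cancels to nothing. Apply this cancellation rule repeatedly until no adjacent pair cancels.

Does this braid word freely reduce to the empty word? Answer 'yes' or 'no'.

Gen 1 (s3^-1): push. Stack: [s3^-1]
Gen 2 (s1^-1): push. Stack: [s3^-1 s1^-1]
Gen 3 (s3): push. Stack: [s3^-1 s1^-1 s3]
Gen 4 (s1): push. Stack: [s3^-1 s1^-1 s3 s1]
Gen 5 (s1^-1): cancels prior s1. Stack: [s3^-1 s1^-1 s3]
Gen 6 (s3^-1): cancels prior s3. Stack: [s3^-1 s1^-1]
Gen 7 (s1): cancels prior s1^-1. Stack: [s3^-1]
Gen 8 (s3): cancels prior s3^-1. Stack: []
Reduced word: (empty)

Answer: yes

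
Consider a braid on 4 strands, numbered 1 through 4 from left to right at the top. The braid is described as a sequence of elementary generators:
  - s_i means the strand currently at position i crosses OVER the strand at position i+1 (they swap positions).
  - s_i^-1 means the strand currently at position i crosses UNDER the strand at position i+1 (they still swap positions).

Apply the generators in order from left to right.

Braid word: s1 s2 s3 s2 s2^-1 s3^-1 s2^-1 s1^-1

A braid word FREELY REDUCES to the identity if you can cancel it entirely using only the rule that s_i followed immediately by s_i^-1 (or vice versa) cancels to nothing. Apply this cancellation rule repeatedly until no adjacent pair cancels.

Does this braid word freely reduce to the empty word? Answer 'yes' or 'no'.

Gen 1 (s1): push. Stack: [s1]
Gen 2 (s2): push. Stack: [s1 s2]
Gen 3 (s3): push. Stack: [s1 s2 s3]
Gen 4 (s2): push. Stack: [s1 s2 s3 s2]
Gen 5 (s2^-1): cancels prior s2. Stack: [s1 s2 s3]
Gen 6 (s3^-1): cancels prior s3. Stack: [s1 s2]
Gen 7 (s2^-1): cancels prior s2. Stack: [s1]
Gen 8 (s1^-1): cancels prior s1. Stack: []
Reduced word: (empty)

Answer: yes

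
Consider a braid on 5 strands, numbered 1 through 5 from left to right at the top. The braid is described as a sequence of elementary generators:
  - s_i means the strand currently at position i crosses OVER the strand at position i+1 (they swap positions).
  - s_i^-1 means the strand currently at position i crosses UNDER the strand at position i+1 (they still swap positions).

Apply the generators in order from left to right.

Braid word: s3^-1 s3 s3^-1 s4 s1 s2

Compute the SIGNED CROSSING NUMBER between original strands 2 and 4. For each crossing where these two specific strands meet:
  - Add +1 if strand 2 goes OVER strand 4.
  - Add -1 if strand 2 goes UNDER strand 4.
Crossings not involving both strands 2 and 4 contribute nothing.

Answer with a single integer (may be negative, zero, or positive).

Answer: 0

Derivation:
Gen 1: crossing 3x4. Both 2&4? no. Sum: 0
Gen 2: crossing 4x3. Both 2&4? no. Sum: 0
Gen 3: crossing 3x4. Both 2&4? no. Sum: 0
Gen 4: crossing 3x5. Both 2&4? no. Sum: 0
Gen 5: crossing 1x2. Both 2&4? no. Sum: 0
Gen 6: crossing 1x4. Both 2&4? no. Sum: 0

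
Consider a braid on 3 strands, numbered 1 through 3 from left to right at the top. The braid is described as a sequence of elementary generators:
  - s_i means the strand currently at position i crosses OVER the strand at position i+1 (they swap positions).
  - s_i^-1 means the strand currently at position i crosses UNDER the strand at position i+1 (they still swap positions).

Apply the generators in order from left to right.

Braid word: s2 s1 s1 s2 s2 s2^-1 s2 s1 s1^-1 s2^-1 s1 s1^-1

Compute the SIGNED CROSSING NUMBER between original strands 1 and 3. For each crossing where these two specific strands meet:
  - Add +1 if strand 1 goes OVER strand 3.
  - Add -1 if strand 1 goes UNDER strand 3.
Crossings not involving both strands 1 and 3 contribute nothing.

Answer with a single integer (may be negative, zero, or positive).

Gen 1: crossing 2x3. Both 1&3? no. Sum: 0
Gen 2: 1 over 3. Both 1&3? yes. Contrib: +1. Sum: 1
Gen 3: 3 over 1. Both 1&3? yes. Contrib: -1. Sum: 0
Gen 4: crossing 3x2. Both 1&3? no. Sum: 0
Gen 5: crossing 2x3. Both 1&3? no. Sum: 0
Gen 6: crossing 3x2. Both 1&3? no. Sum: 0
Gen 7: crossing 2x3. Both 1&3? no. Sum: 0
Gen 8: 1 over 3. Both 1&3? yes. Contrib: +1. Sum: 1
Gen 9: 3 under 1. Both 1&3? yes. Contrib: +1. Sum: 2
Gen 10: crossing 3x2. Both 1&3? no. Sum: 2
Gen 11: crossing 1x2. Both 1&3? no. Sum: 2
Gen 12: crossing 2x1. Both 1&3? no. Sum: 2

Answer: 2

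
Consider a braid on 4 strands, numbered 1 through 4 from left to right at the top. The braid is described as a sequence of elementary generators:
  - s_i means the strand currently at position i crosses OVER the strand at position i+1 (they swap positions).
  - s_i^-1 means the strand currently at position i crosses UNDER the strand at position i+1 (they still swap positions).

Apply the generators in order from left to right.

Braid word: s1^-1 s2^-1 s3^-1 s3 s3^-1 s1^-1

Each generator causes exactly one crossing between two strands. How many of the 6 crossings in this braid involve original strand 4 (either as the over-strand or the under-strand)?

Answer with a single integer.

Answer: 3

Derivation:
Gen 1: crossing 1x2. Involves strand 4? no. Count so far: 0
Gen 2: crossing 1x3. Involves strand 4? no. Count so far: 0
Gen 3: crossing 1x4. Involves strand 4? yes. Count so far: 1
Gen 4: crossing 4x1. Involves strand 4? yes. Count so far: 2
Gen 5: crossing 1x4. Involves strand 4? yes. Count so far: 3
Gen 6: crossing 2x3. Involves strand 4? no. Count so far: 3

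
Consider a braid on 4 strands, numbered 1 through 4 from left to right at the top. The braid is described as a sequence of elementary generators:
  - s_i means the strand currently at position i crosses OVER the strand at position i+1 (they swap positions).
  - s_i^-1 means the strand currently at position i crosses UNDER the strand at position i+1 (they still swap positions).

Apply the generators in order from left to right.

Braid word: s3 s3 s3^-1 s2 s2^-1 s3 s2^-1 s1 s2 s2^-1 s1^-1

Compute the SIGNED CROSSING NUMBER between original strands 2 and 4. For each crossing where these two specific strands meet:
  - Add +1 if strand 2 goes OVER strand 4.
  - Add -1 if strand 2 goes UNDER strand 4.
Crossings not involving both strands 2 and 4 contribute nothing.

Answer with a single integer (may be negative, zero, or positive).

Answer: 2

Derivation:
Gen 1: crossing 3x4. Both 2&4? no. Sum: 0
Gen 2: crossing 4x3. Both 2&4? no. Sum: 0
Gen 3: crossing 3x4. Both 2&4? no. Sum: 0
Gen 4: 2 over 4. Both 2&4? yes. Contrib: +1. Sum: 1
Gen 5: 4 under 2. Both 2&4? yes. Contrib: +1. Sum: 2
Gen 6: crossing 4x3. Both 2&4? no. Sum: 2
Gen 7: crossing 2x3. Both 2&4? no. Sum: 2
Gen 8: crossing 1x3. Both 2&4? no. Sum: 2
Gen 9: crossing 1x2. Both 2&4? no. Sum: 2
Gen 10: crossing 2x1. Both 2&4? no. Sum: 2
Gen 11: crossing 3x1. Both 2&4? no. Sum: 2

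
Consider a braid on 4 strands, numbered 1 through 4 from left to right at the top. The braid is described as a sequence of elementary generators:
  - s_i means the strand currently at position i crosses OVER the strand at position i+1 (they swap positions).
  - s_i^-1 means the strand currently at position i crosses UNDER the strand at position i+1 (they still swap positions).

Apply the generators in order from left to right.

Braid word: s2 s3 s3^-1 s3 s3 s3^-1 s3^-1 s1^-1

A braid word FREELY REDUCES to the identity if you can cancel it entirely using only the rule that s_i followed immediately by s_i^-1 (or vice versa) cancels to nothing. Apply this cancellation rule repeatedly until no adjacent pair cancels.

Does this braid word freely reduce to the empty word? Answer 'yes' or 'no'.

Gen 1 (s2): push. Stack: [s2]
Gen 2 (s3): push. Stack: [s2 s3]
Gen 3 (s3^-1): cancels prior s3. Stack: [s2]
Gen 4 (s3): push. Stack: [s2 s3]
Gen 5 (s3): push. Stack: [s2 s3 s3]
Gen 6 (s3^-1): cancels prior s3. Stack: [s2 s3]
Gen 7 (s3^-1): cancels prior s3. Stack: [s2]
Gen 8 (s1^-1): push. Stack: [s2 s1^-1]
Reduced word: s2 s1^-1

Answer: no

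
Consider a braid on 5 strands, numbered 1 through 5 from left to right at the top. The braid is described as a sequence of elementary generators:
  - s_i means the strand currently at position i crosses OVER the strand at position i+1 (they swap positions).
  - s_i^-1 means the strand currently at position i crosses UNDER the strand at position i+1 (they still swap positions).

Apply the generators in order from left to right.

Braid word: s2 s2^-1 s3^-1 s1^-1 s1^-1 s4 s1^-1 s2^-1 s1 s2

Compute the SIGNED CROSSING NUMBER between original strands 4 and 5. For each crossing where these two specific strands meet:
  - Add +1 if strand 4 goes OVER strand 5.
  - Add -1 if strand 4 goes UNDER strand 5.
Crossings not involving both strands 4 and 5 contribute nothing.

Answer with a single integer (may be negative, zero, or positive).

Gen 1: crossing 2x3. Both 4&5? no. Sum: 0
Gen 2: crossing 3x2. Both 4&5? no. Sum: 0
Gen 3: crossing 3x4. Both 4&5? no. Sum: 0
Gen 4: crossing 1x2. Both 4&5? no. Sum: 0
Gen 5: crossing 2x1. Both 4&5? no. Sum: 0
Gen 6: crossing 3x5. Both 4&5? no. Sum: 0
Gen 7: crossing 1x2. Both 4&5? no. Sum: 0
Gen 8: crossing 1x4. Both 4&5? no. Sum: 0
Gen 9: crossing 2x4. Both 4&5? no. Sum: 0
Gen 10: crossing 2x1. Both 4&5? no. Sum: 0

Answer: 0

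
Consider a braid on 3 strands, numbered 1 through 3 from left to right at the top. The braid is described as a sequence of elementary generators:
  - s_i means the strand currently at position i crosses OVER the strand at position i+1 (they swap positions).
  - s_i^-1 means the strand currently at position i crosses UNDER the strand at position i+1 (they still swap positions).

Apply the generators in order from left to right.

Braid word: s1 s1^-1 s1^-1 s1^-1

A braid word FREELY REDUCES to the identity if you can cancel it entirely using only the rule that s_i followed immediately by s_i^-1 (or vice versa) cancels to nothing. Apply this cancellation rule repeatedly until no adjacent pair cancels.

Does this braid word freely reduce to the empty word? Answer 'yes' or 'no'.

Gen 1 (s1): push. Stack: [s1]
Gen 2 (s1^-1): cancels prior s1. Stack: []
Gen 3 (s1^-1): push. Stack: [s1^-1]
Gen 4 (s1^-1): push. Stack: [s1^-1 s1^-1]
Reduced word: s1^-1 s1^-1

Answer: no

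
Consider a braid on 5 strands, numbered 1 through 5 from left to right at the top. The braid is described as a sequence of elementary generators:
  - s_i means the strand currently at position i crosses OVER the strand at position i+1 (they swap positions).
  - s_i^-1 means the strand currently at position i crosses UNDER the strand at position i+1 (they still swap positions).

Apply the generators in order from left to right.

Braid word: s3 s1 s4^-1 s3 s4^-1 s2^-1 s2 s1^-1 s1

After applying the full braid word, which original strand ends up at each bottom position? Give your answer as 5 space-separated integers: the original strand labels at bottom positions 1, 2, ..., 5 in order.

Answer: 2 1 5 3 4

Derivation:
Gen 1 (s3): strand 3 crosses over strand 4. Perm now: [1 2 4 3 5]
Gen 2 (s1): strand 1 crosses over strand 2. Perm now: [2 1 4 3 5]
Gen 3 (s4^-1): strand 3 crosses under strand 5. Perm now: [2 1 4 5 3]
Gen 4 (s3): strand 4 crosses over strand 5. Perm now: [2 1 5 4 3]
Gen 5 (s4^-1): strand 4 crosses under strand 3. Perm now: [2 1 5 3 4]
Gen 6 (s2^-1): strand 1 crosses under strand 5. Perm now: [2 5 1 3 4]
Gen 7 (s2): strand 5 crosses over strand 1. Perm now: [2 1 5 3 4]
Gen 8 (s1^-1): strand 2 crosses under strand 1. Perm now: [1 2 5 3 4]
Gen 9 (s1): strand 1 crosses over strand 2. Perm now: [2 1 5 3 4]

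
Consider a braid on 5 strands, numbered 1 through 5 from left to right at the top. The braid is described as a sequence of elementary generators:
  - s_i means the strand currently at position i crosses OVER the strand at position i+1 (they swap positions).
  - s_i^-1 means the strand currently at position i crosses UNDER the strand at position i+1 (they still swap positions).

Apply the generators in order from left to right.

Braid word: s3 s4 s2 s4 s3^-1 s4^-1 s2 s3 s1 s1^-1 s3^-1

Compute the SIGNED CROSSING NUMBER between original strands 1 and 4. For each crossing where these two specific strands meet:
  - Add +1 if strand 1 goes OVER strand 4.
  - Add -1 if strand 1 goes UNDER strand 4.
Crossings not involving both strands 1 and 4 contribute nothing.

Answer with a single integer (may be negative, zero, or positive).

Gen 1: crossing 3x4. Both 1&4? no. Sum: 0
Gen 2: crossing 3x5. Both 1&4? no. Sum: 0
Gen 3: crossing 2x4. Both 1&4? no. Sum: 0
Gen 4: crossing 5x3. Both 1&4? no. Sum: 0
Gen 5: crossing 2x3. Both 1&4? no. Sum: 0
Gen 6: crossing 2x5. Both 1&4? no. Sum: 0
Gen 7: crossing 4x3. Both 1&4? no. Sum: 0
Gen 8: crossing 4x5. Both 1&4? no. Sum: 0
Gen 9: crossing 1x3. Both 1&4? no. Sum: 0
Gen 10: crossing 3x1. Both 1&4? no. Sum: 0
Gen 11: crossing 5x4. Both 1&4? no. Sum: 0

Answer: 0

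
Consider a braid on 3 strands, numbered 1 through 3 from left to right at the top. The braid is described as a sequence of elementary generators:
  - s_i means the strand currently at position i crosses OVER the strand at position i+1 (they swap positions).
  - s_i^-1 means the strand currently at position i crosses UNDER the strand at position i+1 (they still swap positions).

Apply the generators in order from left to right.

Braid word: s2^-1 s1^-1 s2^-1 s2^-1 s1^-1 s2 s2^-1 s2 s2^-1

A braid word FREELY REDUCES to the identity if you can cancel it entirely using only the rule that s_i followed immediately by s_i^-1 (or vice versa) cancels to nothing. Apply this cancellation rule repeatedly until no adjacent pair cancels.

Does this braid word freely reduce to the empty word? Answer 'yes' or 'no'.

Gen 1 (s2^-1): push. Stack: [s2^-1]
Gen 2 (s1^-1): push. Stack: [s2^-1 s1^-1]
Gen 3 (s2^-1): push. Stack: [s2^-1 s1^-1 s2^-1]
Gen 4 (s2^-1): push. Stack: [s2^-1 s1^-1 s2^-1 s2^-1]
Gen 5 (s1^-1): push. Stack: [s2^-1 s1^-1 s2^-1 s2^-1 s1^-1]
Gen 6 (s2): push. Stack: [s2^-1 s1^-1 s2^-1 s2^-1 s1^-1 s2]
Gen 7 (s2^-1): cancels prior s2. Stack: [s2^-1 s1^-1 s2^-1 s2^-1 s1^-1]
Gen 8 (s2): push. Stack: [s2^-1 s1^-1 s2^-1 s2^-1 s1^-1 s2]
Gen 9 (s2^-1): cancels prior s2. Stack: [s2^-1 s1^-1 s2^-1 s2^-1 s1^-1]
Reduced word: s2^-1 s1^-1 s2^-1 s2^-1 s1^-1

Answer: no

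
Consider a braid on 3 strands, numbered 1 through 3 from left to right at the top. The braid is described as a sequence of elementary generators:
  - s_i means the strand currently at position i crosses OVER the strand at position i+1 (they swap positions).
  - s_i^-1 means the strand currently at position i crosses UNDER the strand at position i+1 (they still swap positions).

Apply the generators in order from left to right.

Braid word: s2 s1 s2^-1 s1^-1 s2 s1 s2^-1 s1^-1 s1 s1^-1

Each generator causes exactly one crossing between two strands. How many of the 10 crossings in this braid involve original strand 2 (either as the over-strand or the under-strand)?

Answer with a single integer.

Gen 1: crossing 2x3. Involves strand 2? yes. Count so far: 1
Gen 2: crossing 1x3. Involves strand 2? no. Count so far: 1
Gen 3: crossing 1x2. Involves strand 2? yes. Count so far: 2
Gen 4: crossing 3x2. Involves strand 2? yes. Count so far: 3
Gen 5: crossing 3x1. Involves strand 2? no. Count so far: 3
Gen 6: crossing 2x1. Involves strand 2? yes. Count so far: 4
Gen 7: crossing 2x3. Involves strand 2? yes. Count so far: 5
Gen 8: crossing 1x3. Involves strand 2? no. Count so far: 5
Gen 9: crossing 3x1. Involves strand 2? no. Count so far: 5
Gen 10: crossing 1x3. Involves strand 2? no. Count so far: 5

Answer: 5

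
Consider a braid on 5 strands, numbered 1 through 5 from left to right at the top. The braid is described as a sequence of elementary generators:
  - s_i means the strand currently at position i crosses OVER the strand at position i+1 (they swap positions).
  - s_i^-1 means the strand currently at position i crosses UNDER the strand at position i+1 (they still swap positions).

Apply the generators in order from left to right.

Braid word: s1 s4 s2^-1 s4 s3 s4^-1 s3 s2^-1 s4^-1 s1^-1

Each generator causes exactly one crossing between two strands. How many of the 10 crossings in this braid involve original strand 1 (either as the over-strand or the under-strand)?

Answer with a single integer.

Answer: 5

Derivation:
Gen 1: crossing 1x2. Involves strand 1? yes. Count so far: 1
Gen 2: crossing 4x5. Involves strand 1? no. Count so far: 1
Gen 3: crossing 1x3. Involves strand 1? yes. Count so far: 2
Gen 4: crossing 5x4. Involves strand 1? no. Count so far: 2
Gen 5: crossing 1x4. Involves strand 1? yes. Count so far: 3
Gen 6: crossing 1x5. Involves strand 1? yes. Count so far: 4
Gen 7: crossing 4x5. Involves strand 1? no. Count so far: 4
Gen 8: crossing 3x5. Involves strand 1? no. Count so far: 4
Gen 9: crossing 4x1. Involves strand 1? yes. Count so far: 5
Gen 10: crossing 2x5. Involves strand 1? no. Count so far: 5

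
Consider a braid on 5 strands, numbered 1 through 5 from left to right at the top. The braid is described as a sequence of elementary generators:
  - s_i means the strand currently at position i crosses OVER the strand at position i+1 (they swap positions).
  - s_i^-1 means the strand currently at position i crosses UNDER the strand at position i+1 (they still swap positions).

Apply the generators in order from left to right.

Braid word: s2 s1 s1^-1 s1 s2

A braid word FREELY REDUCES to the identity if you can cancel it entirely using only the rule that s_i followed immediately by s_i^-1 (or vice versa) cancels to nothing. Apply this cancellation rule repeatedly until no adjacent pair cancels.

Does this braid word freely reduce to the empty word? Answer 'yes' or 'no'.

Answer: no

Derivation:
Gen 1 (s2): push. Stack: [s2]
Gen 2 (s1): push. Stack: [s2 s1]
Gen 3 (s1^-1): cancels prior s1. Stack: [s2]
Gen 4 (s1): push. Stack: [s2 s1]
Gen 5 (s2): push. Stack: [s2 s1 s2]
Reduced word: s2 s1 s2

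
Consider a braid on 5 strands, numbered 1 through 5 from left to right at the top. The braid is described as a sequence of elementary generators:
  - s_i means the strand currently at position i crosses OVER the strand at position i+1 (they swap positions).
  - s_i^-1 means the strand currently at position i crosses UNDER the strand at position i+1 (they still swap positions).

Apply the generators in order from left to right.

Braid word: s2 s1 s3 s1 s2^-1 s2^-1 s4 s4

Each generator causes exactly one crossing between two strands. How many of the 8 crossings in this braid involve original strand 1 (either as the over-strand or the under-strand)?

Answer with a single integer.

Gen 1: crossing 2x3. Involves strand 1? no. Count so far: 0
Gen 2: crossing 1x3. Involves strand 1? yes. Count so far: 1
Gen 3: crossing 2x4. Involves strand 1? no. Count so far: 1
Gen 4: crossing 3x1. Involves strand 1? yes. Count so far: 2
Gen 5: crossing 3x4. Involves strand 1? no. Count so far: 2
Gen 6: crossing 4x3. Involves strand 1? no. Count so far: 2
Gen 7: crossing 2x5. Involves strand 1? no. Count so far: 2
Gen 8: crossing 5x2. Involves strand 1? no. Count so far: 2

Answer: 2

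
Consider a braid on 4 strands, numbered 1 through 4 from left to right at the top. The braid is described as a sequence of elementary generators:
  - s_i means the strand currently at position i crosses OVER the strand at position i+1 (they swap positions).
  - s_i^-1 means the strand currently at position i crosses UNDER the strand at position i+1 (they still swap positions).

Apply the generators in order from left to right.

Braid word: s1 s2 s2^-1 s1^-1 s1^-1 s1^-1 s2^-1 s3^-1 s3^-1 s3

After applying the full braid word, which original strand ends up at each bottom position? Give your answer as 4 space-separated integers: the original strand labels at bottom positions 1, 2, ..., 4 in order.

Gen 1 (s1): strand 1 crosses over strand 2. Perm now: [2 1 3 4]
Gen 2 (s2): strand 1 crosses over strand 3. Perm now: [2 3 1 4]
Gen 3 (s2^-1): strand 3 crosses under strand 1. Perm now: [2 1 3 4]
Gen 4 (s1^-1): strand 2 crosses under strand 1. Perm now: [1 2 3 4]
Gen 5 (s1^-1): strand 1 crosses under strand 2. Perm now: [2 1 3 4]
Gen 6 (s1^-1): strand 2 crosses under strand 1. Perm now: [1 2 3 4]
Gen 7 (s2^-1): strand 2 crosses under strand 3. Perm now: [1 3 2 4]
Gen 8 (s3^-1): strand 2 crosses under strand 4. Perm now: [1 3 4 2]
Gen 9 (s3^-1): strand 4 crosses under strand 2. Perm now: [1 3 2 4]
Gen 10 (s3): strand 2 crosses over strand 4. Perm now: [1 3 4 2]

Answer: 1 3 4 2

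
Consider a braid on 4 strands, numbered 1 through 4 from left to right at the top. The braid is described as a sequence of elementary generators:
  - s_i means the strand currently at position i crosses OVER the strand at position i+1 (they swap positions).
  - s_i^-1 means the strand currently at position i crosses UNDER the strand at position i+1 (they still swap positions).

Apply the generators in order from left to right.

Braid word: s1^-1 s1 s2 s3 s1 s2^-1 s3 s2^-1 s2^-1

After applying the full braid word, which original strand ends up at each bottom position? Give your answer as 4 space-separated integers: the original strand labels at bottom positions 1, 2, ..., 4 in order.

Answer: 3 4 2 1

Derivation:
Gen 1 (s1^-1): strand 1 crosses under strand 2. Perm now: [2 1 3 4]
Gen 2 (s1): strand 2 crosses over strand 1. Perm now: [1 2 3 4]
Gen 3 (s2): strand 2 crosses over strand 3. Perm now: [1 3 2 4]
Gen 4 (s3): strand 2 crosses over strand 4. Perm now: [1 3 4 2]
Gen 5 (s1): strand 1 crosses over strand 3. Perm now: [3 1 4 2]
Gen 6 (s2^-1): strand 1 crosses under strand 4. Perm now: [3 4 1 2]
Gen 7 (s3): strand 1 crosses over strand 2. Perm now: [3 4 2 1]
Gen 8 (s2^-1): strand 4 crosses under strand 2. Perm now: [3 2 4 1]
Gen 9 (s2^-1): strand 2 crosses under strand 4. Perm now: [3 4 2 1]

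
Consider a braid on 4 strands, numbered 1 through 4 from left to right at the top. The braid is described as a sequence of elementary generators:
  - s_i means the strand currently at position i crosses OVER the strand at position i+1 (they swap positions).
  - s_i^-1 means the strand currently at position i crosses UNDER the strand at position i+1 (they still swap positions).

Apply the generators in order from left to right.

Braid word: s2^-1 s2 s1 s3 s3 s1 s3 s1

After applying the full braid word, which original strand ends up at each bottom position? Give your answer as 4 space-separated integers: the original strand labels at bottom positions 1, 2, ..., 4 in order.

Answer: 2 1 4 3

Derivation:
Gen 1 (s2^-1): strand 2 crosses under strand 3. Perm now: [1 3 2 4]
Gen 2 (s2): strand 3 crosses over strand 2. Perm now: [1 2 3 4]
Gen 3 (s1): strand 1 crosses over strand 2. Perm now: [2 1 3 4]
Gen 4 (s3): strand 3 crosses over strand 4. Perm now: [2 1 4 3]
Gen 5 (s3): strand 4 crosses over strand 3. Perm now: [2 1 3 4]
Gen 6 (s1): strand 2 crosses over strand 1. Perm now: [1 2 3 4]
Gen 7 (s3): strand 3 crosses over strand 4. Perm now: [1 2 4 3]
Gen 8 (s1): strand 1 crosses over strand 2. Perm now: [2 1 4 3]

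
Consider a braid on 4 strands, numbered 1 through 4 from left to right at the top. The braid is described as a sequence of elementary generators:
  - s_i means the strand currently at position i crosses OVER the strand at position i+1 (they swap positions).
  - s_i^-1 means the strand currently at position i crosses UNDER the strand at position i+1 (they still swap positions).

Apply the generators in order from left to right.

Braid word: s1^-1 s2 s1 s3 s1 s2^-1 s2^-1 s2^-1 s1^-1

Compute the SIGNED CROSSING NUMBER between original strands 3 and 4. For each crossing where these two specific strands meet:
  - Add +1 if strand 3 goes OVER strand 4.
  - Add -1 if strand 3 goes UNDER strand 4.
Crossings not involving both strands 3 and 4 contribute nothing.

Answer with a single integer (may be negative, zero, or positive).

Answer: -1

Derivation:
Gen 1: crossing 1x2. Both 3&4? no. Sum: 0
Gen 2: crossing 1x3. Both 3&4? no. Sum: 0
Gen 3: crossing 2x3. Both 3&4? no. Sum: 0
Gen 4: crossing 1x4. Both 3&4? no. Sum: 0
Gen 5: crossing 3x2. Both 3&4? no. Sum: 0
Gen 6: 3 under 4. Both 3&4? yes. Contrib: -1. Sum: -1
Gen 7: 4 under 3. Both 3&4? yes. Contrib: +1. Sum: 0
Gen 8: 3 under 4. Both 3&4? yes. Contrib: -1. Sum: -1
Gen 9: crossing 2x4. Both 3&4? no. Sum: -1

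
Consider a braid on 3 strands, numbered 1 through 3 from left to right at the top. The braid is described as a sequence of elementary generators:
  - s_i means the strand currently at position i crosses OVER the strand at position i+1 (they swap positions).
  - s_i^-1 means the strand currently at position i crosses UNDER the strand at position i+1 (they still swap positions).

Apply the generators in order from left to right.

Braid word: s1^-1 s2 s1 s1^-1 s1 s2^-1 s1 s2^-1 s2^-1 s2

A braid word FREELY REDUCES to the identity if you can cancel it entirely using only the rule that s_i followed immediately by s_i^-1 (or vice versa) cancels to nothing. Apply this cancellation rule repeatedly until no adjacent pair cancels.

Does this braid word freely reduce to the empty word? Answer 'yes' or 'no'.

Answer: no

Derivation:
Gen 1 (s1^-1): push. Stack: [s1^-1]
Gen 2 (s2): push. Stack: [s1^-1 s2]
Gen 3 (s1): push. Stack: [s1^-1 s2 s1]
Gen 4 (s1^-1): cancels prior s1. Stack: [s1^-1 s2]
Gen 5 (s1): push. Stack: [s1^-1 s2 s1]
Gen 6 (s2^-1): push. Stack: [s1^-1 s2 s1 s2^-1]
Gen 7 (s1): push. Stack: [s1^-1 s2 s1 s2^-1 s1]
Gen 8 (s2^-1): push. Stack: [s1^-1 s2 s1 s2^-1 s1 s2^-1]
Gen 9 (s2^-1): push. Stack: [s1^-1 s2 s1 s2^-1 s1 s2^-1 s2^-1]
Gen 10 (s2): cancels prior s2^-1. Stack: [s1^-1 s2 s1 s2^-1 s1 s2^-1]
Reduced word: s1^-1 s2 s1 s2^-1 s1 s2^-1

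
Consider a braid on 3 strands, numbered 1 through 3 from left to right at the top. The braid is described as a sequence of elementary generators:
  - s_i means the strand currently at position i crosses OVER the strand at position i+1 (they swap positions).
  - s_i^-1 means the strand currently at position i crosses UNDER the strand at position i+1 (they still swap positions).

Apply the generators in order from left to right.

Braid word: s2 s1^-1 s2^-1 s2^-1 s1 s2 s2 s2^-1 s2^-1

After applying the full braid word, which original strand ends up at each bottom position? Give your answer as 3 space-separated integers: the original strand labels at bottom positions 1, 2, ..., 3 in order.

Gen 1 (s2): strand 2 crosses over strand 3. Perm now: [1 3 2]
Gen 2 (s1^-1): strand 1 crosses under strand 3. Perm now: [3 1 2]
Gen 3 (s2^-1): strand 1 crosses under strand 2. Perm now: [3 2 1]
Gen 4 (s2^-1): strand 2 crosses under strand 1. Perm now: [3 1 2]
Gen 5 (s1): strand 3 crosses over strand 1. Perm now: [1 3 2]
Gen 6 (s2): strand 3 crosses over strand 2. Perm now: [1 2 3]
Gen 7 (s2): strand 2 crosses over strand 3. Perm now: [1 3 2]
Gen 8 (s2^-1): strand 3 crosses under strand 2. Perm now: [1 2 3]
Gen 9 (s2^-1): strand 2 crosses under strand 3. Perm now: [1 3 2]

Answer: 1 3 2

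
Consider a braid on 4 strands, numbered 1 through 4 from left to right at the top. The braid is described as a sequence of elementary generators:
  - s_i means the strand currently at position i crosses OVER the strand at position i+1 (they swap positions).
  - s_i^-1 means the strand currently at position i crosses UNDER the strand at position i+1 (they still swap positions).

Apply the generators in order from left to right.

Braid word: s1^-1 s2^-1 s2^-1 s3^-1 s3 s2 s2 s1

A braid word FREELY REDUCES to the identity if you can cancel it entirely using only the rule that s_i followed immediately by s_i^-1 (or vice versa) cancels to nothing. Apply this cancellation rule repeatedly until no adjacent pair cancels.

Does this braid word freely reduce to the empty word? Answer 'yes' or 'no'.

Gen 1 (s1^-1): push. Stack: [s1^-1]
Gen 2 (s2^-1): push. Stack: [s1^-1 s2^-1]
Gen 3 (s2^-1): push. Stack: [s1^-1 s2^-1 s2^-1]
Gen 4 (s3^-1): push. Stack: [s1^-1 s2^-1 s2^-1 s3^-1]
Gen 5 (s3): cancels prior s3^-1. Stack: [s1^-1 s2^-1 s2^-1]
Gen 6 (s2): cancels prior s2^-1. Stack: [s1^-1 s2^-1]
Gen 7 (s2): cancels prior s2^-1. Stack: [s1^-1]
Gen 8 (s1): cancels prior s1^-1. Stack: []
Reduced word: (empty)

Answer: yes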